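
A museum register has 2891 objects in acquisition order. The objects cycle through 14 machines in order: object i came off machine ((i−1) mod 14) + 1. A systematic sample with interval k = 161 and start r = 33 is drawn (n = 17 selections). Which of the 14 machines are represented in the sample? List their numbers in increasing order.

Consecutive selections differ by k = 161, so their machine numbers differ by 161 mod 14 = 7.
gcd(161, 14) = 7, so the sample visits 14/7 = 2 distinct residues mod 14.
Start 33 is machine 5; the machines hit are 5, 12.

5, 12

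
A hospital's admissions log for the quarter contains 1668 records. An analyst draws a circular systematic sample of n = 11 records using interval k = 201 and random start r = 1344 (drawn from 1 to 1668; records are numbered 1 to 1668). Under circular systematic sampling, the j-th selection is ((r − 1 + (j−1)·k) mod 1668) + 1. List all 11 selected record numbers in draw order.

Selection 1: 1344
Selection 2: 1344 + 201 = 1545
Selection 3: 1545 + 201 = 1746 → 1746 − 1668 = 78
Selection 4: 78 + 201 = 279
Selection 5: 279 + 201 = 480
Selection 6: 480 + 201 = 681
Selection 7: 681 + 201 = 882
Selection 8: 882 + 201 = 1083
Selection 9: 1083 + 201 = 1284
Selection 10: 1284 + 201 = 1485
Selection 11: 1485 + 201 = 1686 → 1686 − 1668 = 18

1344, 1545, 78, 279, 480, 681, 882, 1083, 1284, 1485, 18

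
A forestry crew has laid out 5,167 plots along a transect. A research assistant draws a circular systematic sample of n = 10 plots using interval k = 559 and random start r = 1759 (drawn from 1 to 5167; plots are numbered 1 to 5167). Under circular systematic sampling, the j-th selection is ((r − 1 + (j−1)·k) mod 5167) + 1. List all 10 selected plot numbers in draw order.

Selection 1: 1759
Selection 2: 1759 + 559 = 2318
Selection 3: 2318 + 559 = 2877
Selection 4: 2877 + 559 = 3436
Selection 5: 3436 + 559 = 3995
Selection 6: 3995 + 559 = 4554
Selection 7: 4554 + 559 = 5113
Selection 8: 5113 + 559 = 5672 → 5672 − 5167 = 505
Selection 9: 505 + 559 = 1064
Selection 10: 1064 + 559 = 1623

1759, 2318, 2877, 3436, 3995, 4554, 5113, 505, 1064, 1623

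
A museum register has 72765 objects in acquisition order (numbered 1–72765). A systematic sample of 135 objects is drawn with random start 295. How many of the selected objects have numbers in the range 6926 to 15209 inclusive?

k = 72765/135 = 539
First selection ≥ 6926: 295 + ⌈(6926−295)/539⌉·539 = 295 + 13×539 = 7302
Last selection ≤ 15209: 295 + ⌊(15209−295)/539⌋·539 = 295 + 27×539 = 14848
Count = 27 − 13 + 1 = 15

15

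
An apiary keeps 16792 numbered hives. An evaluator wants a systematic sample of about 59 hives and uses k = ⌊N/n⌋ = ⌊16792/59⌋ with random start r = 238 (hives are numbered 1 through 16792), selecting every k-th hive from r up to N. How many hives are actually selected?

59

k = ⌊16792/59⌋ = 284
Achieved size = ⌊(16792 − 238)/284⌋ + 1 = ⌊16554/284⌋ + 1 = 58 + 1 = 59
(last selection: 238 + 58×284 = 16710 ≤ 16792; next would be 16994 > 16792)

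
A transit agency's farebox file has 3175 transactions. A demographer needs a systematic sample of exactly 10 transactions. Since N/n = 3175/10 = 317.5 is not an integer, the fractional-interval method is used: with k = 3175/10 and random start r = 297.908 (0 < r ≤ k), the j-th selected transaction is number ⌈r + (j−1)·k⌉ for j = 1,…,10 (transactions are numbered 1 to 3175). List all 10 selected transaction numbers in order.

298, 616, 933, 1251, 1568, 1886, 2203, 2521, 2838, 3156

j=1: r + 0k = 297.908 → ⌈·⌉ = 298
j=2: r + 1k = 615.408 → ⌈·⌉ = 616
j=3: r + 2k = 932.908 → ⌈·⌉ = 933
j=4: r + 3k = 1250.408 → ⌈·⌉ = 1251
j=5: r + 4k = 1567.908 → ⌈·⌉ = 1568
j=6: r + 5k = 1885.408 → ⌈·⌉ = 1886
j=7: r + 6k = 2202.908 → ⌈·⌉ = 2203
j=8: r + 7k = 2520.408 → ⌈·⌉ = 2521
j=9: r + 8k = 2837.908 → ⌈·⌉ = 2838
j=10: r + 9k = 3155.408 → ⌈·⌉ = 3156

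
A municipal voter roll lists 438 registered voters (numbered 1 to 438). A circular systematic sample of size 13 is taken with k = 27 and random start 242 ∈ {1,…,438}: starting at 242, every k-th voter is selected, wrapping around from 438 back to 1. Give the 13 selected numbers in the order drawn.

Selection 1: 242
Selection 2: 242 + 27 = 269
Selection 3: 269 + 27 = 296
Selection 4: 296 + 27 = 323
Selection 5: 323 + 27 = 350
Selection 6: 350 + 27 = 377
Selection 7: 377 + 27 = 404
Selection 8: 404 + 27 = 431
Selection 9: 431 + 27 = 458 → 458 − 438 = 20
Selection 10: 20 + 27 = 47
Selection 11: 47 + 27 = 74
Selection 12: 74 + 27 = 101
Selection 13: 101 + 27 = 128

242, 269, 296, 323, 350, 377, 404, 431, 20, 47, 74, 101, 128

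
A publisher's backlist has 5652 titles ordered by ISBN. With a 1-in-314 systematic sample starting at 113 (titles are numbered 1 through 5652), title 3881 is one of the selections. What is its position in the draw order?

13

k = 314
position = (3881 − 113)/314 + 1 = 3768/314 + 1 = 12 + 1 = 13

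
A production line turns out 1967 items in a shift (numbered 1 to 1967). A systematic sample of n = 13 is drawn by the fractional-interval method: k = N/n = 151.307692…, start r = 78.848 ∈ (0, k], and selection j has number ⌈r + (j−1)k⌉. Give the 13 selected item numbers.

79, 231, 382, 533, 685, 836, 987, 1139, 1290, 1441, 1592, 1744, 1895

j=1: r + 0k = 78.848 → ⌈·⌉ = 79
j=2: r + 1k = 230.155692… → ⌈·⌉ = 231
j=3: r + 2k = 381.463384… → ⌈·⌉ = 382
j=4: r + 3k = 532.771076… → ⌈·⌉ = 533
j=5: r + 4k = 684.078769… → ⌈·⌉ = 685
j=6: r + 5k = 835.386461… → ⌈·⌉ = 836
j=7: r + 6k = 986.694153… → ⌈·⌉ = 987
j=8: r + 7k = 1138.001846… → ⌈·⌉ = 1139
j=9: r + 8k = 1289.309538… → ⌈·⌉ = 1290
j=10: r + 9k = 1440.617230… → ⌈·⌉ = 1441
j=11: r + 10k = 1591.924923… → ⌈·⌉ = 1592
j=12: r + 11k = 1743.232615… → ⌈·⌉ = 1744
j=13: r + 12k = 1894.540307… → ⌈·⌉ = 1895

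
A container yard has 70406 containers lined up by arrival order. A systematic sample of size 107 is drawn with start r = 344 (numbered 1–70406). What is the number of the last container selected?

k = 70406/107 = 658
107th selection = r + (107−1)·k = 344 + 106×658 = 344 + 69748 = 70092

70092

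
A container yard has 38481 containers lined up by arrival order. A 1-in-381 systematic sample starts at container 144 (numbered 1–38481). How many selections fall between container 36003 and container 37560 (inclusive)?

k = 381
First selection ≥ 36003: 144 + ⌈(36003−144)/381⌉·381 = 144 + 95×381 = 36339
Last selection ≤ 37560: 144 + ⌊(37560−144)/381⌋·381 = 144 + 98×381 = 37482
Count = 98 − 95 + 1 = 4

4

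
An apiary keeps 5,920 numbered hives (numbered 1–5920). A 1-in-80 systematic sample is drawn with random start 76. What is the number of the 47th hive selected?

3756

k = 80
47th selection = r + (47−1)·k = 76 + 46×80 = 76 + 3680 = 3756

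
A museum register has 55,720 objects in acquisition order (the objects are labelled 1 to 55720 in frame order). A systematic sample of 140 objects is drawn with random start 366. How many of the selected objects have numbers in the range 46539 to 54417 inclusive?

19

k = 55720/140 = 398
First selection ≥ 46539: 366 + ⌈(46539−366)/398⌉·398 = 366 + 117×398 = 46932
Last selection ≤ 54417: 366 + ⌊(54417−366)/398⌋·398 = 366 + 135×398 = 54096
Count = 135 − 117 + 1 = 19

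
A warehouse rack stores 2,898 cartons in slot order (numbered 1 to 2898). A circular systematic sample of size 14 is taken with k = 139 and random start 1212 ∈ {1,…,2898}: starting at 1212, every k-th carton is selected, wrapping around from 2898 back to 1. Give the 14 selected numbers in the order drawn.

Selection 1: 1212
Selection 2: 1212 + 139 = 1351
Selection 3: 1351 + 139 = 1490
Selection 4: 1490 + 139 = 1629
Selection 5: 1629 + 139 = 1768
Selection 6: 1768 + 139 = 1907
Selection 7: 1907 + 139 = 2046
Selection 8: 2046 + 139 = 2185
Selection 9: 2185 + 139 = 2324
Selection 10: 2324 + 139 = 2463
Selection 11: 2463 + 139 = 2602
Selection 12: 2602 + 139 = 2741
Selection 13: 2741 + 139 = 2880
Selection 14: 2880 + 139 = 3019 → 3019 − 2898 = 121

1212, 1351, 1490, 1629, 1768, 1907, 2046, 2185, 2324, 2463, 2602, 2741, 2880, 121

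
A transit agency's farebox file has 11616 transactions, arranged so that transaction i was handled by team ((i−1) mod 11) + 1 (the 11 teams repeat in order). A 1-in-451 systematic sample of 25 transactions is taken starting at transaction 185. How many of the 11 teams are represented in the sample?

Consecutive selections differ by k = 451, so their team numbers differ by 451 mod 11 = 0.
gcd(451, 11) = 11, so the sample visits 11/11 = 1 distinct residues mod 11.
Start 185 is team 9; the teams hit are 9.

1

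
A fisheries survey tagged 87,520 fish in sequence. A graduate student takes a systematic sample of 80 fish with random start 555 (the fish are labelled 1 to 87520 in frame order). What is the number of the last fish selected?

86981

k = 87520/80 = 1094
80th selection = r + (80−1)·k = 555 + 79×1094 = 555 + 86426 = 86981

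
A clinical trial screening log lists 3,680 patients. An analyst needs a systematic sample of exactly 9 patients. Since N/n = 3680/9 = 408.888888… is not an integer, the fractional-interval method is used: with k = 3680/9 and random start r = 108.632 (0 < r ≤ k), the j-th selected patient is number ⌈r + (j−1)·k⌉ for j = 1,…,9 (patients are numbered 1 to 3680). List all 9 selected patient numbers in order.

109, 518, 927, 1336, 1745, 2154, 2562, 2971, 3380

j=1: r + 0k = 108.632 → ⌈·⌉ = 109
j=2: r + 1k = 517.520888… → ⌈·⌉ = 518
j=3: r + 2k = 926.409777… → ⌈·⌉ = 927
j=4: r + 3k = 1335.298666… → ⌈·⌉ = 1336
j=5: r + 4k = 1744.187555… → ⌈·⌉ = 1745
j=6: r + 5k = 2153.076444… → ⌈·⌉ = 2154
j=7: r + 6k = 2561.965333… → ⌈·⌉ = 2562
j=8: r + 7k = 2970.854222… → ⌈·⌉ = 2971
j=9: r + 8k = 3379.743111… → ⌈·⌉ = 3380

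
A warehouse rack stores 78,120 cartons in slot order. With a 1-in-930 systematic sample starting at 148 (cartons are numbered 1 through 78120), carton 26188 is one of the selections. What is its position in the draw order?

29

k = 930
position = (26188 − 148)/930 + 1 = 26040/930 + 1 = 28 + 1 = 29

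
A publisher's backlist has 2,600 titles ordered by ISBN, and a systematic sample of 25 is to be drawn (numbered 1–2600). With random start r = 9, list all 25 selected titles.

9, 113, 217, 321, 425, 529, 633, 737, 841, 945, 1049, 1153, 1257, 1361, 1465, 1569, 1673, 1777, 1881, 1985, 2089, 2193, 2297, 2401, 2505

k = N/n = 2600/25 = 104
title 1: 9
title 2: 9 + 104 = 113
title 3: 113 + 104 = 217
title 4: 217 + 104 = 321
title 5: 321 + 104 = 425
title 6: 425 + 104 = 529
title 7: 529 + 104 = 633
title 8: 633 + 104 = 737
title 9: 737 + 104 = 841
title 10: 841 + 104 = 945
title 11: 945 + 104 = 1049
title 12: 1049 + 104 = 1153
title 13: 1153 + 104 = 1257
title 14: 1257 + 104 = 1361
title 15: 1361 + 104 = 1465
title 16: 1465 + 104 = 1569
title 17: 1569 + 104 = 1673
title 18: 1673 + 104 = 1777
title 19: 1777 + 104 = 1881
title 20: 1881 + 104 = 1985
title 21: 1985 + 104 = 2089
title 22: 2089 + 104 = 2193
title 23: 2193 + 104 = 2297
title 24: 2297 + 104 = 2401
title 25: 2401 + 104 = 2505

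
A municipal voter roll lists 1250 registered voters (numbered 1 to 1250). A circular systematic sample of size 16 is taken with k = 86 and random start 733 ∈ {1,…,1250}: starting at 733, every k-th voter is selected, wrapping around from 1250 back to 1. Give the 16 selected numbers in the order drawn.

Selection 1: 733
Selection 2: 733 + 86 = 819
Selection 3: 819 + 86 = 905
Selection 4: 905 + 86 = 991
Selection 5: 991 + 86 = 1077
Selection 6: 1077 + 86 = 1163
Selection 7: 1163 + 86 = 1249
Selection 8: 1249 + 86 = 1335 → 1335 − 1250 = 85
Selection 9: 85 + 86 = 171
Selection 10: 171 + 86 = 257
Selection 11: 257 + 86 = 343
Selection 12: 343 + 86 = 429
Selection 13: 429 + 86 = 515
Selection 14: 515 + 86 = 601
Selection 15: 601 + 86 = 687
Selection 16: 687 + 86 = 773

733, 819, 905, 991, 1077, 1163, 1249, 85, 171, 257, 343, 429, 515, 601, 687, 773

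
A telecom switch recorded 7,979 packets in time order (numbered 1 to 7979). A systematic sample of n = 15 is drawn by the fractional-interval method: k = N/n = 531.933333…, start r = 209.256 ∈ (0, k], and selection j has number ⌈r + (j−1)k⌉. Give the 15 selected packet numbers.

210, 742, 1274, 1806, 2337, 2869, 3401, 3933, 4465, 4997, 5529, 6061, 6593, 7125, 7657

j=1: r + 0k = 209.256 → ⌈·⌉ = 210
j=2: r + 1k = 741.189333… → ⌈·⌉ = 742
j=3: r + 2k = 1273.122666… → ⌈·⌉ = 1274
j=4: r + 3k = 1805.056 → ⌈·⌉ = 1806
j=5: r + 4k = 2336.989333… → ⌈·⌉ = 2337
j=6: r + 5k = 2868.922666… → ⌈·⌉ = 2869
j=7: r + 6k = 3400.856 → ⌈·⌉ = 3401
j=8: r + 7k = 3932.789333… → ⌈·⌉ = 3933
j=9: r + 8k = 4464.722666… → ⌈·⌉ = 4465
j=10: r + 9k = 4996.656 → ⌈·⌉ = 4997
j=11: r + 10k = 5528.589333… → ⌈·⌉ = 5529
j=12: r + 11k = 6060.522666… → ⌈·⌉ = 6061
j=13: r + 12k = 6592.456 → ⌈·⌉ = 6593
j=14: r + 13k = 7124.389333… → ⌈·⌉ = 7125
j=15: r + 14k = 7656.322666… → ⌈·⌉ = 7657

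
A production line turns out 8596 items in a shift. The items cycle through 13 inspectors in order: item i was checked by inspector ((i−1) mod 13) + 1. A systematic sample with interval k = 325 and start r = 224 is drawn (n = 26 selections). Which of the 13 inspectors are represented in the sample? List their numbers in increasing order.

3

Consecutive selections differ by k = 325, so their inspector numbers differ by 325 mod 13 = 0.
gcd(325, 13) = 13, so the sample visits 13/13 = 1 distinct residues mod 13.
Start 224 is inspector 3; the inspectors hit are 3.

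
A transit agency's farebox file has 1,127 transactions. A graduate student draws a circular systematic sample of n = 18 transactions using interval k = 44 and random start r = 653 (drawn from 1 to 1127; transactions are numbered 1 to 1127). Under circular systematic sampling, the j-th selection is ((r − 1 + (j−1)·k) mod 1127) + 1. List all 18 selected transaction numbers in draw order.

Selection 1: 653
Selection 2: 653 + 44 = 697
Selection 3: 697 + 44 = 741
Selection 4: 741 + 44 = 785
Selection 5: 785 + 44 = 829
Selection 6: 829 + 44 = 873
Selection 7: 873 + 44 = 917
Selection 8: 917 + 44 = 961
Selection 9: 961 + 44 = 1005
Selection 10: 1005 + 44 = 1049
Selection 11: 1049 + 44 = 1093
Selection 12: 1093 + 44 = 1137 → 1137 − 1127 = 10
Selection 13: 10 + 44 = 54
Selection 14: 54 + 44 = 98
Selection 15: 98 + 44 = 142
Selection 16: 142 + 44 = 186
Selection 17: 186 + 44 = 230
Selection 18: 230 + 44 = 274

653, 697, 741, 785, 829, 873, 917, 961, 1005, 1049, 1093, 10, 54, 98, 142, 186, 230, 274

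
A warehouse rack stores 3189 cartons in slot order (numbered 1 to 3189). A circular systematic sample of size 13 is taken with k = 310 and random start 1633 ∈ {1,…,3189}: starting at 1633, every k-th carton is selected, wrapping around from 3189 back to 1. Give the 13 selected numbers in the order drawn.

1633, 1943, 2253, 2563, 2873, 3183, 304, 614, 924, 1234, 1544, 1854, 2164

Selection 1: 1633
Selection 2: 1633 + 310 = 1943
Selection 3: 1943 + 310 = 2253
Selection 4: 2253 + 310 = 2563
Selection 5: 2563 + 310 = 2873
Selection 6: 2873 + 310 = 3183
Selection 7: 3183 + 310 = 3493 → 3493 − 3189 = 304
Selection 8: 304 + 310 = 614
Selection 9: 614 + 310 = 924
Selection 10: 924 + 310 = 1234
Selection 11: 1234 + 310 = 1544
Selection 12: 1544 + 310 = 1854
Selection 13: 1854 + 310 = 2164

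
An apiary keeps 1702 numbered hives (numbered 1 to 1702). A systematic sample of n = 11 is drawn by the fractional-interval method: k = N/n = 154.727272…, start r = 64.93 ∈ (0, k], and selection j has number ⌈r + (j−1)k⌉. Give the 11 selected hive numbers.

j=1: r + 0k = 64.93 → ⌈·⌉ = 65
j=2: r + 1k = 219.657272… → ⌈·⌉ = 220
j=3: r + 2k = 374.384545… → ⌈·⌉ = 375
j=4: r + 3k = 529.111818… → ⌈·⌉ = 530
j=5: r + 4k = 683.839090… → ⌈·⌉ = 684
j=6: r + 5k = 838.566363… → ⌈·⌉ = 839
j=7: r + 6k = 993.293636… → ⌈·⌉ = 994
j=8: r + 7k = 1148.020909… → ⌈·⌉ = 1149
j=9: r + 8k = 1302.748181… → ⌈·⌉ = 1303
j=10: r + 9k = 1457.475454… → ⌈·⌉ = 1458
j=11: r + 10k = 1612.202727… → ⌈·⌉ = 1613

65, 220, 375, 530, 684, 839, 994, 1149, 1303, 1458, 1613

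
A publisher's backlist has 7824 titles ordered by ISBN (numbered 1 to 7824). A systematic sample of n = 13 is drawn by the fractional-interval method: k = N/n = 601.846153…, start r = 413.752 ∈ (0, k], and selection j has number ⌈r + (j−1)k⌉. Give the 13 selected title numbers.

j=1: r + 0k = 413.752 → ⌈·⌉ = 414
j=2: r + 1k = 1015.598153… → ⌈·⌉ = 1016
j=3: r + 2k = 1617.444307… → ⌈·⌉ = 1618
j=4: r + 3k = 2219.290461… → ⌈·⌉ = 2220
j=5: r + 4k = 2821.136615… → ⌈·⌉ = 2822
j=6: r + 5k = 3422.982769… → ⌈·⌉ = 3423
j=7: r + 6k = 4024.828923… → ⌈·⌉ = 4025
j=8: r + 7k = 4626.675076… → ⌈·⌉ = 4627
j=9: r + 8k = 5228.521230… → ⌈·⌉ = 5229
j=10: r + 9k = 5830.367384… → ⌈·⌉ = 5831
j=11: r + 10k = 6432.213538… → ⌈·⌉ = 6433
j=12: r + 11k = 7034.059692… → ⌈·⌉ = 7035
j=13: r + 12k = 7635.905846… → ⌈·⌉ = 7636

414, 1016, 1618, 2220, 2822, 3423, 4025, 4627, 5229, 5831, 6433, 7035, 7636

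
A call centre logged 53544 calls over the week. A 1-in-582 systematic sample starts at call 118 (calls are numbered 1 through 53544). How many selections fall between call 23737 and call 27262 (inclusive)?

6

k = 582
First selection ≥ 23737: 118 + ⌈(23737−118)/582⌉·582 = 118 + 41×582 = 23980
Last selection ≤ 27262: 118 + ⌊(27262−118)/582⌋·582 = 118 + 46×582 = 26890
Count = 46 − 41 + 1 = 6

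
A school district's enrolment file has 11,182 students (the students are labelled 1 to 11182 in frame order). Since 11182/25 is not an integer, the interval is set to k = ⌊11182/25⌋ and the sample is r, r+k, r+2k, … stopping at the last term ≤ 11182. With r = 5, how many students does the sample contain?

k = ⌊11182/25⌋ = 447
Achieved size = ⌊(11182 − 5)/447⌋ + 1 = ⌊11177/447⌋ + 1 = 25 + 1 = 26
(last selection: 5 + 25×447 = 11180 ≤ 11182; next would be 11627 > 11182)

26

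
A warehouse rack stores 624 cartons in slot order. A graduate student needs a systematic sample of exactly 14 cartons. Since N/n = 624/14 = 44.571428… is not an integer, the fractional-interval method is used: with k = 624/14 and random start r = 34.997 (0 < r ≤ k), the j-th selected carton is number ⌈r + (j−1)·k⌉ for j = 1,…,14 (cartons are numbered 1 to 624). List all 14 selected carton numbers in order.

j=1: r + 0k = 34.997 → ⌈·⌉ = 35
j=2: r + 1k = 79.568428… → ⌈·⌉ = 80
j=3: r + 2k = 124.139857… → ⌈·⌉ = 125
j=4: r + 3k = 168.711285… → ⌈·⌉ = 169
j=5: r + 4k = 213.282714… → ⌈·⌉ = 214
j=6: r + 5k = 257.854142… → ⌈·⌉ = 258
j=7: r + 6k = 302.425571… → ⌈·⌉ = 303
j=8: r + 7k = 346.997 → ⌈·⌉ = 347
j=9: r + 8k = 391.568428… → ⌈·⌉ = 392
j=10: r + 9k = 436.139857… → ⌈·⌉ = 437
j=11: r + 10k = 480.711285… → ⌈·⌉ = 481
j=12: r + 11k = 525.282714… → ⌈·⌉ = 526
j=13: r + 12k = 569.854142… → ⌈·⌉ = 570
j=14: r + 13k = 614.425571… → ⌈·⌉ = 615

35, 80, 125, 169, 214, 258, 303, 347, 392, 437, 481, 526, 570, 615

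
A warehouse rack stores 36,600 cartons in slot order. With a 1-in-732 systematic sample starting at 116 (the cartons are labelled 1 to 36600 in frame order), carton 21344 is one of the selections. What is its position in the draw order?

30

k = 732
position = (21344 − 116)/732 + 1 = 21228/732 + 1 = 29 + 1 = 30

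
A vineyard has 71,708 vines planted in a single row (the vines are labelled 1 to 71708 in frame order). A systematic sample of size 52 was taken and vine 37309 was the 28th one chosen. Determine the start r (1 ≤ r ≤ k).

k = 71708/52 = 1379
r = 37309 − (28−1)×1379 = 37309 − 37233 = 76

76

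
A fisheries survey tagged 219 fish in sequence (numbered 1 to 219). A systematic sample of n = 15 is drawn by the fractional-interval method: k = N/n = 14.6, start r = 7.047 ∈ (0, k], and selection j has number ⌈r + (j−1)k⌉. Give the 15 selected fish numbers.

j=1: r + 0k = 7.047 → ⌈·⌉ = 8
j=2: r + 1k = 21.647 → ⌈·⌉ = 22
j=3: r + 2k = 36.247 → ⌈·⌉ = 37
j=4: r + 3k = 50.847 → ⌈·⌉ = 51
j=5: r + 4k = 65.447 → ⌈·⌉ = 66
j=6: r + 5k = 80.047 → ⌈·⌉ = 81
j=7: r + 6k = 94.647 → ⌈·⌉ = 95
j=8: r + 7k = 109.247 → ⌈·⌉ = 110
j=9: r + 8k = 123.847 → ⌈·⌉ = 124
j=10: r + 9k = 138.447 → ⌈·⌉ = 139
j=11: r + 10k = 153.047 → ⌈·⌉ = 154
j=12: r + 11k = 167.647 → ⌈·⌉ = 168
j=13: r + 12k = 182.247 → ⌈·⌉ = 183
j=14: r + 13k = 196.847 → ⌈·⌉ = 197
j=15: r + 14k = 211.447 → ⌈·⌉ = 212

8, 22, 37, 51, 66, 81, 95, 110, 124, 139, 154, 168, 183, 197, 212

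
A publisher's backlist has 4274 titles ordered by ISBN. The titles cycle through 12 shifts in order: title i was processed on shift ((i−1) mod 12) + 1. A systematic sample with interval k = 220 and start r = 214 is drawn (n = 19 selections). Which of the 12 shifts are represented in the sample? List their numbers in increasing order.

Consecutive selections differ by k = 220, so their shift numbers differ by 220 mod 12 = 4.
gcd(220, 12) = 4, so the sample visits 12/4 = 3 distinct residues mod 12.
Start 214 is shift 10; the shifts hit are 2, 6, 10.

2, 6, 10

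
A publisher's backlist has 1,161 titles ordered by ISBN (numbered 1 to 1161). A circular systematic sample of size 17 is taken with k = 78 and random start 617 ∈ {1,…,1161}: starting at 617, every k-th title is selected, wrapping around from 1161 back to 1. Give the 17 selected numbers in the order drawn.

617, 695, 773, 851, 929, 1007, 1085, 2, 80, 158, 236, 314, 392, 470, 548, 626, 704

Selection 1: 617
Selection 2: 617 + 78 = 695
Selection 3: 695 + 78 = 773
Selection 4: 773 + 78 = 851
Selection 5: 851 + 78 = 929
Selection 6: 929 + 78 = 1007
Selection 7: 1007 + 78 = 1085
Selection 8: 1085 + 78 = 1163 → 1163 − 1161 = 2
Selection 9: 2 + 78 = 80
Selection 10: 80 + 78 = 158
Selection 11: 158 + 78 = 236
Selection 12: 236 + 78 = 314
Selection 13: 314 + 78 = 392
Selection 14: 392 + 78 = 470
Selection 15: 470 + 78 = 548
Selection 16: 548 + 78 = 626
Selection 17: 626 + 78 = 704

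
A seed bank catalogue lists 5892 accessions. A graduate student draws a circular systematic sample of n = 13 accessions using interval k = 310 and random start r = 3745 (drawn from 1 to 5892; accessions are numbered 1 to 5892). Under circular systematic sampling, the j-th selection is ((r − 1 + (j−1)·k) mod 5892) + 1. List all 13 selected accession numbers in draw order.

3745, 4055, 4365, 4675, 4985, 5295, 5605, 23, 333, 643, 953, 1263, 1573

Selection 1: 3745
Selection 2: 3745 + 310 = 4055
Selection 3: 4055 + 310 = 4365
Selection 4: 4365 + 310 = 4675
Selection 5: 4675 + 310 = 4985
Selection 6: 4985 + 310 = 5295
Selection 7: 5295 + 310 = 5605
Selection 8: 5605 + 310 = 5915 → 5915 − 5892 = 23
Selection 9: 23 + 310 = 333
Selection 10: 333 + 310 = 643
Selection 11: 643 + 310 = 953
Selection 12: 953 + 310 = 1263
Selection 13: 1263 + 310 = 1573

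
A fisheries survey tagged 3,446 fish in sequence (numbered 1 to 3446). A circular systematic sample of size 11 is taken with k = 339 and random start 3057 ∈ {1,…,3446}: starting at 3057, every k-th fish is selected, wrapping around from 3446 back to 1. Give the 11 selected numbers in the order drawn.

3057, 3396, 289, 628, 967, 1306, 1645, 1984, 2323, 2662, 3001

Selection 1: 3057
Selection 2: 3057 + 339 = 3396
Selection 3: 3396 + 339 = 3735 → 3735 − 3446 = 289
Selection 4: 289 + 339 = 628
Selection 5: 628 + 339 = 967
Selection 6: 967 + 339 = 1306
Selection 7: 1306 + 339 = 1645
Selection 8: 1645 + 339 = 1984
Selection 9: 1984 + 339 = 2323
Selection 10: 2323 + 339 = 2662
Selection 11: 2662 + 339 = 3001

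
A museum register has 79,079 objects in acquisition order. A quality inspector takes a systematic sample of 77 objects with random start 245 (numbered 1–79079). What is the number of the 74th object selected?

k = 79079/77 = 1027
74th selection = r + (74−1)·k = 245 + 73×1027 = 245 + 74971 = 75216

75216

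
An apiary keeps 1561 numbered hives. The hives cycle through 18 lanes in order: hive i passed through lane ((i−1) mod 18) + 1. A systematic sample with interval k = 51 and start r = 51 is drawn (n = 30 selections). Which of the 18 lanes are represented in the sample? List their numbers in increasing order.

Consecutive selections differ by k = 51, so their lane numbers differ by 51 mod 18 = 15.
gcd(51, 18) = 3, so the sample visits 18/3 = 6 distinct residues mod 18.
Start 51 is lane 15; the lanes hit are 3, 6, 9, 12, 15, 18.

3, 6, 9, 12, 15, 18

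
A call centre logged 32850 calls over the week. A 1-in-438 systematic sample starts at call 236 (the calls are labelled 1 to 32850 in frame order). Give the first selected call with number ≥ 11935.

k = 438
Steps past start: ⌈(11935 − 236)/438⌉ = ⌈11699/438⌉ = 27
Selected call: 236 + 27×438 = 12062

12062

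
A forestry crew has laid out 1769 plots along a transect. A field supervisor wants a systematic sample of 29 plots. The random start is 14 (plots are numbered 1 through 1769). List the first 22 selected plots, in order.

k = N/n = 1769/29 = 61
plot 1: 14
plot 2: 14 + 61 = 75
plot 3: 75 + 61 = 136
plot 4: 136 + 61 = 197
plot 5: 197 + 61 = 258
plot 6: 258 + 61 = 319
plot 7: 319 + 61 = 380
plot 8: 380 + 61 = 441
plot 9: 441 + 61 = 502
plot 10: 502 + 61 = 563
plot 11: 563 + 61 = 624
plot 12: 624 + 61 = 685
plot 13: 685 + 61 = 746
plot 14: 746 + 61 = 807
plot 15: 807 + 61 = 868
plot 16: 868 + 61 = 929
plot 17: 929 + 61 = 990
plot 18: 990 + 61 = 1051
plot 19: 1051 + 61 = 1112
plot 20: 1112 + 61 = 1173
plot 21: 1173 + 61 = 1234
plot 22: 1234 + 61 = 1295

14, 75, 136, 197, 258, 319, 380, 441, 502, 563, 624, 685, 746, 807, 868, 929, 990, 1051, 1112, 1173, 1234, 1295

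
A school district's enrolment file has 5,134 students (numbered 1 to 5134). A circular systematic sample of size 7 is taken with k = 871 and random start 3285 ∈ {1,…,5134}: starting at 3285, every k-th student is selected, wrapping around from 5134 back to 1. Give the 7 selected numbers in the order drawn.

Selection 1: 3285
Selection 2: 3285 + 871 = 4156
Selection 3: 4156 + 871 = 5027
Selection 4: 5027 + 871 = 5898 → 5898 − 5134 = 764
Selection 5: 764 + 871 = 1635
Selection 6: 1635 + 871 = 2506
Selection 7: 2506 + 871 = 3377

3285, 4156, 5027, 764, 1635, 2506, 3377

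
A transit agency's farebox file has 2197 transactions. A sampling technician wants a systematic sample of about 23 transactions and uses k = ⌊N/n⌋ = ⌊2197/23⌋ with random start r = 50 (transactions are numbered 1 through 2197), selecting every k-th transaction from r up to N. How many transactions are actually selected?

k = ⌊2197/23⌋ = 95
Achieved size = ⌊(2197 − 50)/95⌋ + 1 = ⌊2147/95⌋ + 1 = 22 + 1 = 23
(last selection: 50 + 22×95 = 2140 ≤ 2197; next would be 2235 > 2197)

23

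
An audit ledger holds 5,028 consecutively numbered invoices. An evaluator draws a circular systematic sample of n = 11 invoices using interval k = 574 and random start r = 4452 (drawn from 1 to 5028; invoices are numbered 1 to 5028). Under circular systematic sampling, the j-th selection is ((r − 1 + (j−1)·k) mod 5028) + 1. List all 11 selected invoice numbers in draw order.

4452, 5026, 572, 1146, 1720, 2294, 2868, 3442, 4016, 4590, 136

Selection 1: 4452
Selection 2: 4452 + 574 = 5026
Selection 3: 5026 + 574 = 5600 → 5600 − 5028 = 572
Selection 4: 572 + 574 = 1146
Selection 5: 1146 + 574 = 1720
Selection 6: 1720 + 574 = 2294
Selection 7: 2294 + 574 = 2868
Selection 8: 2868 + 574 = 3442
Selection 9: 3442 + 574 = 4016
Selection 10: 4016 + 574 = 4590
Selection 11: 4590 + 574 = 5164 → 5164 − 5028 = 136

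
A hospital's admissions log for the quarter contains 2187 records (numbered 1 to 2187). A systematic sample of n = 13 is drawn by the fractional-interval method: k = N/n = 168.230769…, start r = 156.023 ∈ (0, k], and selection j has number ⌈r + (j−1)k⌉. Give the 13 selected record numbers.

157, 325, 493, 661, 829, 998, 1166, 1334, 1502, 1671, 1839, 2007, 2175

j=1: r + 0k = 156.023 → ⌈·⌉ = 157
j=2: r + 1k = 324.253769… → ⌈·⌉ = 325
j=3: r + 2k = 492.484538… → ⌈·⌉ = 493
j=4: r + 3k = 660.715307… → ⌈·⌉ = 661
j=5: r + 4k = 828.946076… → ⌈·⌉ = 829
j=6: r + 5k = 997.176846… → ⌈·⌉ = 998
j=7: r + 6k = 1165.407615… → ⌈·⌉ = 1166
j=8: r + 7k = 1333.638384… → ⌈·⌉ = 1334
j=9: r + 8k = 1501.869153… → ⌈·⌉ = 1502
j=10: r + 9k = 1670.099923… → ⌈·⌉ = 1671
j=11: r + 10k = 1838.330692… → ⌈·⌉ = 1839
j=12: r + 11k = 2006.561461… → ⌈·⌉ = 2007
j=13: r + 12k = 2174.792230… → ⌈·⌉ = 2175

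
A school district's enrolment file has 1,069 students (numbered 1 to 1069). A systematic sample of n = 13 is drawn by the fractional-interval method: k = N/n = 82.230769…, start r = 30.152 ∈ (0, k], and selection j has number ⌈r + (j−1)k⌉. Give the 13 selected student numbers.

j=1: r + 0k = 30.152 → ⌈·⌉ = 31
j=2: r + 1k = 112.382769… → ⌈·⌉ = 113
j=3: r + 2k = 194.613538… → ⌈·⌉ = 195
j=4: r + 3k = 276.844307… → ⌈·⌉ = 277
j=5: r + 4k = 359.075076… → ⌈·⌉ = 360
j=6: r + 5k = 441.305846… → ⌈·⌉ = 442
j=7: r + 6k = 523.536615… → ⌈·⌉ = 524
j=8: r + 7k = 605.767384… → ⌈·⌉ = 606
j=9: r + 8k = 687.998153… → ⌈·⌉ = 688
j=10: r + 9k = 770.228923… → ⌈·⌉ = 771
j=11: r + 10k = 852.459692… → ⌈·⌉ = 853
j=12: r + 11k = 934.690461… → ⌈·⌉ = 935
j=13: r + 12k = 1016.921230… → ⌈·⌉ = 1017

31, 113, 195, 277, 360, 442, 524, 606, 688, 771, 853, 935, 1017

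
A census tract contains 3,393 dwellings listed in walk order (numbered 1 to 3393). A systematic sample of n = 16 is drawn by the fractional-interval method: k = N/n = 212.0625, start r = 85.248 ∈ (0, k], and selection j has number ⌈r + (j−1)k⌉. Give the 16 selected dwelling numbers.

86, 298, 510, 722, 934, 1146, 1358, 1570, 1782, 1994, 2206, 2418, 2630, 2843, 3055, 3267

j=1: r + 0k = 85.248 → ⌈·⌉ = 86
j=2: r + 1k = 297.3105 → ⌈·⌉ = 298
j=3: r + 2k = 509.373 → ⌈·⌉ = 510
j=4: r + 3k = 721.4355 → ⌈·⌉ = 722
j=5: r + 4k = 933.498 → ⌈·⌉ = 934
j=6: r + 5k = 1145.5605 → ⌈·⌉ = 1146
j=7: r + 6k = 1357.623 → ⌈·⌉ = 1358
j=8: r + 7k = 1569.6855 → ⌈·⌉ = 1570
j=9: r + 8k = 1781.748 → ⌈·⌉ = 1782
j=10: r + 9k = 1993.8105 → ⌈·⌉ = 1994
j=11: r + 10k = 2205.873 → ⌈·⌉ = 2206
j=12: r + 11k = 2417.9355 → ⌈·⌉ = 2418
j=13: r + 12k = 2629.998 → ⌈·⌉ = 2630
j=14: r + 13k = 2842.0605 → ⌈·⌉ = 2843
j=15: r + 14k = 3054.123 → ⌈·⌉ = 3055
j=16: r + 15k = 3266.1855 → ⌈·⌉ = 3267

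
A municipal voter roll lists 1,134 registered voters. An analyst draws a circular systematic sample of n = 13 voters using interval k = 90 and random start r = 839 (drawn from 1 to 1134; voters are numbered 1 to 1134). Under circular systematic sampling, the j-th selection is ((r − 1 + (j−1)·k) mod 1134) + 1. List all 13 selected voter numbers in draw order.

839, 929, 1019, 1109, 65, 155, 245, 335, 425, 515, 605, 695, 785

Selection 1: 839
Selection 2: 839 + 90 = 929
Selection 3: 929 + 90 = 1019
Selection 4: 1019 + 90 = 1109
Selection 5: 1109 + 90 = 1199 → 1199 − 1134 = 65
Selection 6: 65 + 90 = 155
Selection 7: 155 + 90 = 245
Selection 8: 245 + 90 = 335
Selection 9: 335 + 90 = 425
Selection 10: 425 + 90 = 515
Selection 11: 515 + 90 = 605
Selection 12: 605 + 90 = 695
Selection 13: 695 + 90 = 785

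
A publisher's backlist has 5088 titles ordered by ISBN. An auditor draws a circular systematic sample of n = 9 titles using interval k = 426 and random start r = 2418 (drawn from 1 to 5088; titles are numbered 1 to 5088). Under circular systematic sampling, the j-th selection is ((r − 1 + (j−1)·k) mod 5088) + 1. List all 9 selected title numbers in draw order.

Selection 1: 2418
Selection 2: 2418 + 426 = 2844
Selection 3: 2844 + 426 = 3270
Selection 4: 3270 + 426 = 3696
Selection 5: 3696 + 426 = 4122
Selection 6: 4122 + 426 = 4548
Selection 7: 4548 + 426 = 4974
Selection 8: 4974 + 426 = 5400 → 5400 − 5088 = 312
Selection 9: 312 + 426 = 738

2418, 2844, 3270, 3696, 4122, 4548, 4974, 312, 738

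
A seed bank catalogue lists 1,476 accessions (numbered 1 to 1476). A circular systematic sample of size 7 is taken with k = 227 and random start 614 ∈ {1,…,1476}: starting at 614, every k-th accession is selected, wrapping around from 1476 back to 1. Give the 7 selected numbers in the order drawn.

614, 841, 1068, 1295, 46, 273, 500

Selection 1: 614
Selection 2: 614 + 227 = 841
Selection 3: 841 + 227 = 1068
Selection 4: 1068 + 227 = 1295
Selection 5: 1295 + 227 = 1522 → 1522 − 1476 = 46
Selection 6: 46 + 227 = 273
Selection 7: 273 + 227 = 500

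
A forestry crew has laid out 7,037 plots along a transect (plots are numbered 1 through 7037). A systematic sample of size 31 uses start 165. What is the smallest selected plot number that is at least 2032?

k = 7037/31 = 227
Steps past start: ⌈(2032 − 165)/227⌉ = ⌈1867/227⌉ = 9
Selected plot: 165 + 9×227 = 2208

2208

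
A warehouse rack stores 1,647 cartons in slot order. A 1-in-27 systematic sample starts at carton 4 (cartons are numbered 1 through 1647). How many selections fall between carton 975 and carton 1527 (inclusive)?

21

k = 27
First selection ≥ 975: 4 + ⌈(975−4)/27⌉·27 = 4 + 36×27 = 976
Last selection ≤ 1527: 4 + ⌊(1527−4)/27⌋·27 = 4 + 56×27 = 1516
Count = 56 − 36 + 1 = 21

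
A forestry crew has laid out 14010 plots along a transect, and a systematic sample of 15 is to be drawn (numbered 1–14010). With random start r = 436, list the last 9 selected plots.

k = N/n = 14010/15 = 934
7th selection = 436 + 6×934 = 6040
8th: 6040 + 934 = 6974
9th: 6974 + 934 = 7908
10th: 7908 + 934 = 8842
11th: 8842 + 934 = 9776
12th: 9776 + 934 = 10710
13th: 10710 + 934 = 11644
14th: 11644 + 934 = 12578
15th: 12578 + 934 = 13512

6040, 6974, 7908, 8842, 9776, 10710, 11644, 12578, 13512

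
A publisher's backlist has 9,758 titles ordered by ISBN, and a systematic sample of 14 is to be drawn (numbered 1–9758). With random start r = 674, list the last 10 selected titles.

k = N/n = 9758/14 = 697
5th selection = 674 + 4×697 = 3462
6th: 3462 + 697 = 4159
7th: 4159 + 697 = 4856
8th: 4856 + 697 = 5553
9th: 5553 + 697 = 6250
10th: 6250 + 697 = 6947
11th: 6947 + 697 = 7644
12th: 7644 + 697 = 8341
13th: 8341 + 697 = 9038
14th: 9038 + 697 = 9735

3462, 4159, 4856, 5553, 6250, 6947, 7644, 8341, 9038, 9735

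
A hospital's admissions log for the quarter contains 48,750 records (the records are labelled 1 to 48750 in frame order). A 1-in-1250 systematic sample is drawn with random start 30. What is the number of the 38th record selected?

46280

k = 1250
38th selection = r + (38−1)·k = 30 + 37×1250 = 30 + 46250 = 46280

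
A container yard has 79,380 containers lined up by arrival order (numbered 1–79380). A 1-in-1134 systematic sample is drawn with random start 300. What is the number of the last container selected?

k = 1134
70th selection = r + (70−1)·k = 300 + 69×1134 = 300 + 78246 = 78546

78546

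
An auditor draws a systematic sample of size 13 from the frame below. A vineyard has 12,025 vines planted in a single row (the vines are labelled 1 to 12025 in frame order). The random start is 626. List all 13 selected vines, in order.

k = N/n = 12025/13 = 925
vine 1: 626
vine 2: 626 + 925 = 1551
vine 3: 1551 + 925 = 2476
vine 4: 2476 + 925 = 3401
vine 5: 3401 + 925 = 4326
vine 6: 4326 + 925 = 5251
vine 7: 5251 + 925 = 6176
vine 8: 6176 + 925 = 7101
vine 9: 7101 + 925 = 8026
vine 10: 8026 + 925 = 8951
vine 11: 8951 + 925 = 9876
vine 12: 9876 + 925 = 10801
vine 13: 10801 + 925 = 11726

626, 1551, 2476, 3401, 4326, 5251, 6176, 7101, 8026, 8951, 9876, 10801, 11726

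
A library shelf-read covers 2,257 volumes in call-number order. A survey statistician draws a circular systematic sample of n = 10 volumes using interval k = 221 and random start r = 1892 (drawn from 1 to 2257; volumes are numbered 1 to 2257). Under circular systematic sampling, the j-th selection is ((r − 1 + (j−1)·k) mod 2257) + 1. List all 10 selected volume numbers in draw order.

Selection 1: 1892
Selection 2: 1892 + 221 = 2113
Selection 3: 2113 + 221 = 2334 → 2334 − 2257 = 77
Selection 4: 77 + 221 = 298
Selection 5: 298 + 221 = 519
Selection 6: 519 + 221 = 740
Selection 7: 740 + 221 = 961
Selection 8: 961 + 221 = 1182
Selection 9: 1182 + 221 = 1403
Selection 10: 1403 + 221 = 1624

1892, 2113, 77, 298, 519, 740, 961, 1182, 1403, 1624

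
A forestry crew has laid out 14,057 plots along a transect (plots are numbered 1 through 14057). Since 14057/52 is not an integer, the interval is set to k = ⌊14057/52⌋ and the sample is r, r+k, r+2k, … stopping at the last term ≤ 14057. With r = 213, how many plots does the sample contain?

k = ⌊14057/52⌋ = 270
Achieved size = ⌊(14057 − 213)/270⌋ + 1 = ⌊13844/270⌋ + 1 = 51 + 1 = 52
(last selection: 213 + 51×270 = 13983 ≤ 14057; next would be 14253 > 14057)

52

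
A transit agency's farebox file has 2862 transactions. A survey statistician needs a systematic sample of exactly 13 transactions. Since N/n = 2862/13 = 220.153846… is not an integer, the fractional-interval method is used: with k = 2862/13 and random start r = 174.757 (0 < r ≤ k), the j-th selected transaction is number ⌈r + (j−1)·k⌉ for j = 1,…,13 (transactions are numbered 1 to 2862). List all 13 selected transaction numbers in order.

175, 395, 616, 836, 1056, 1276, 1496, 1716, 1936, 2157, 2377, 2597, 2817

j=1: r + 0k = 174.757 → ⌈·⌉ = 175
j=2: r + 1k = 394.910846… → ⌈·⌉ = 395
j=3: r + 2k = 615.064692… → ⌈·⌉ = 616
j=4: r + 3k = 835.218538… → ⌈·⌉ = 836
j=5: r + 4k = 1055.372384… → ⌈·⌉ = 1056
j=6: r + 5k = 1275.526230… → ⌈·⌉ = 1276
j=7: r + 6k = 1495.680076… → ⌈·⌉ = 1496
j=8: r + 7k = 1715.833923… → ⌈·⌉ = 1716
j=9: r + 8k = 1935.987769… → ⌈·⌉ = 1936
j=10: r + 9k = 2156.141615… → ⌈·⌉ = 2157
j=11: r + 10k = 2376.295461… → ⌈·⌉ = 2377
j=12: r + 11k = 2596.449307… → ⌈·⌉ = 2597
j=13: r + 12k = 2816.603153… → ⌈·⌉ = 2817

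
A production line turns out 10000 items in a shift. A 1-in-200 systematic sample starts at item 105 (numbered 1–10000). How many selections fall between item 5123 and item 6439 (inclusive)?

k = 200
First selection ≥ 5123: 105 + ⌈(5123−105)/200⌉·200 = 105 + 26×200 = 5305
Last selection ≤ 6439: 105 + ⌊(6439−105)/200⌋·200 = 105 + 31×200 = 6305
Count = 31 − 26 + 1 = 6

6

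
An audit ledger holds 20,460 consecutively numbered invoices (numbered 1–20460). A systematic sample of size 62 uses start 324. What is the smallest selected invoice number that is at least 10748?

k = 20460/62 = 330
Steps past start: ⌈(10748 − 324)/330⌉ = ⌈10424/330⌉ = 32
Selected invoice: 324 + 32×330 = 10884

10884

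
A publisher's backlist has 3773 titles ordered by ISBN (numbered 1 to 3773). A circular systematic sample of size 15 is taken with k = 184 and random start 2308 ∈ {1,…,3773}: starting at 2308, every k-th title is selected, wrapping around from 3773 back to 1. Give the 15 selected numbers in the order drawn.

Selection 1: 2308
Selection 2: 2308 + 184 = 2492
Selection 3: 2492 + 184 = 2676
Selection 4: 2676 + 184 = 2860
Selection 5: 2860 + 184 = 3044
Selection 6: 3044 + 184 = 3228
Selection 7: 3228 + 184 = 3412
Selection 8: 3412 + 184 = 3596
Selection 9: 3596 + 184 = 3780 → 3780 − 3773 = 7
Selection 10: 7 + 184 = 191
Selection 11: 191 + 184 = 375
Selection 12: 375 + 184 = 559
Selection 13: 559 + 184 = 743
Selection 14: 743 + 184 = 927
Selection 15: 927 + 184 = 1111

2308, 2492, 2676, 2860, 3044, 3228, 3412, 3596, 7, 191, 375, 559, 743, 927, 1111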